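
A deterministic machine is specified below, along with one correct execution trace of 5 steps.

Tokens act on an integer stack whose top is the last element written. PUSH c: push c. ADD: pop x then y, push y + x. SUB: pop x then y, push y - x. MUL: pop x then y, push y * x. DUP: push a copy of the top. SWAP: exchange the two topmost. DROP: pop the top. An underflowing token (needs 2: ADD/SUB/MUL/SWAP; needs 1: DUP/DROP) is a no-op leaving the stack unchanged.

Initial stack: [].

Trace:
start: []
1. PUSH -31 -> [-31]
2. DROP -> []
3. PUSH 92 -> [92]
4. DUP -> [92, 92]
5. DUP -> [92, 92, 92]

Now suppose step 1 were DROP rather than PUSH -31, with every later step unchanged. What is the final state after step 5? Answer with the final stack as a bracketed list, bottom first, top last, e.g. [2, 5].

(re-executing from step 1 with the substitution; state before step 1: [])
1. DROP -> []
2. DROP -> []
3. PUSH 92 -> [92]
4. DUP -> [92, 92]
5. DUP -> [92, 92, 92]

[92, 92, 92]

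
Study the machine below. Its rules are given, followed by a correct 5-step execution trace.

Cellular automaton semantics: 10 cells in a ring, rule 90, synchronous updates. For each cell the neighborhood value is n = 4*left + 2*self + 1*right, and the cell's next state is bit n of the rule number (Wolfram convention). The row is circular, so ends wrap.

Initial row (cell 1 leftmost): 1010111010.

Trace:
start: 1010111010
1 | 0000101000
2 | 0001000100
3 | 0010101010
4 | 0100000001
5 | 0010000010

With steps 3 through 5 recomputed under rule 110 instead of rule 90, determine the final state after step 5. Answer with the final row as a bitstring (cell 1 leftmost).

1101110100

(re-executing steps 3..5 under rule 110; state before step 3: 0001000100)
3 | 0011001100
4 | 0111011100
5 | 1101110100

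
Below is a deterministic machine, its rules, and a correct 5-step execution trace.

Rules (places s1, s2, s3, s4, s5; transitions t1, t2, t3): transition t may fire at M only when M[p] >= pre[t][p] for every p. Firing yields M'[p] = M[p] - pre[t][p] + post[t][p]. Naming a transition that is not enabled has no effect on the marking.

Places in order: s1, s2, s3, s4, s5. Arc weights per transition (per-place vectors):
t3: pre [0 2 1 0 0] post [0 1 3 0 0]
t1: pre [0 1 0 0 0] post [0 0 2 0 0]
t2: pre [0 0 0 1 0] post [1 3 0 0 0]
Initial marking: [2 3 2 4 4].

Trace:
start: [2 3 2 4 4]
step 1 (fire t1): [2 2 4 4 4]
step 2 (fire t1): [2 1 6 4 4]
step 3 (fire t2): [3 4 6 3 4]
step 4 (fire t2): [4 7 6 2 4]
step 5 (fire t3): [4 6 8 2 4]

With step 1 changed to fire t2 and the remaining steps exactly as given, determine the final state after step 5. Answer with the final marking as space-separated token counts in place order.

(re-executing from step 1 with the substitution; state before step 1: [2 3 2 4 4])
step 1 (fire t2): [3 6 2 3 4]
step 2 (fire t1): [3 5 4 3 4]
step 3 (fire t2): [4 8 4 2 4]
step 4 (fire t2): [5 11 4 1 4]
step 5 (fire t3): [5 10 6 1 4]

5 10 6 1 4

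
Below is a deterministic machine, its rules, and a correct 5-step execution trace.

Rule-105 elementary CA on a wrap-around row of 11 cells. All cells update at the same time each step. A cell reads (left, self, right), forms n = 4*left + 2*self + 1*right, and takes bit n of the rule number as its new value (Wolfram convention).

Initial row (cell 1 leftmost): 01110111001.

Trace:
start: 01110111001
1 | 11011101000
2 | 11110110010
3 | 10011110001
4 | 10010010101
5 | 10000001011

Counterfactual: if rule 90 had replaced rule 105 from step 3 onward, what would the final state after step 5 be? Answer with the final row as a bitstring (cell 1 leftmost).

01111011101

(re-executing steps 3..5 under rule 90; state before step 3: 11110110010)
3 | 10010111100
4 | 01100100111
5 | 01111011101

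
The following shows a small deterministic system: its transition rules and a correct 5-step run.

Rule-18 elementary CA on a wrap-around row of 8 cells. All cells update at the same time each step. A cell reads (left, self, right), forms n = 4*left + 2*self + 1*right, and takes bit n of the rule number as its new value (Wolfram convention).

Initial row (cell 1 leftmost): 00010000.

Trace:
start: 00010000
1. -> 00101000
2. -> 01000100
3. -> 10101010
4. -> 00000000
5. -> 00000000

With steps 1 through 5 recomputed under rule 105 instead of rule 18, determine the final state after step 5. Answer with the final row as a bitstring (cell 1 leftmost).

(re-executing steps 1..5 under rule 105; state before step 1: 00010000)
1. -> 11000111
2. -> 01010100
3. -> 00101001
4. -> 00010000
5. -> 11000111

11000111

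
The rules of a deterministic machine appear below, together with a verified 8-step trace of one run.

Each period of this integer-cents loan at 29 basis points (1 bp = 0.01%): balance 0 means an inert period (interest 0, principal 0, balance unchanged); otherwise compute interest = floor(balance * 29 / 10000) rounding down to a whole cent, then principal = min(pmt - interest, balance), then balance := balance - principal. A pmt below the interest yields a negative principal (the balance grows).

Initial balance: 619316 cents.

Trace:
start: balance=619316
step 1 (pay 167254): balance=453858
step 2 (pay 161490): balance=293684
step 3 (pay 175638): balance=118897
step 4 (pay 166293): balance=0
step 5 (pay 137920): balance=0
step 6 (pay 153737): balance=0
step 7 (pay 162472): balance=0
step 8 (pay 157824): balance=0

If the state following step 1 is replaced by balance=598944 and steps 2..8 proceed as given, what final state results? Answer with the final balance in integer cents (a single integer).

0

state after step 1 := balance=598944
step 2 (pay 161490): balance=439190
step 3 (pay 175638): balance=264825
step 4 (pay 166293): balance=99299
step 5 (pay 137920): balance=0
step 6 (pay 153737): balance=0
step 7 (pay 162472): balance=0
step 8 (pay 157824): balance=0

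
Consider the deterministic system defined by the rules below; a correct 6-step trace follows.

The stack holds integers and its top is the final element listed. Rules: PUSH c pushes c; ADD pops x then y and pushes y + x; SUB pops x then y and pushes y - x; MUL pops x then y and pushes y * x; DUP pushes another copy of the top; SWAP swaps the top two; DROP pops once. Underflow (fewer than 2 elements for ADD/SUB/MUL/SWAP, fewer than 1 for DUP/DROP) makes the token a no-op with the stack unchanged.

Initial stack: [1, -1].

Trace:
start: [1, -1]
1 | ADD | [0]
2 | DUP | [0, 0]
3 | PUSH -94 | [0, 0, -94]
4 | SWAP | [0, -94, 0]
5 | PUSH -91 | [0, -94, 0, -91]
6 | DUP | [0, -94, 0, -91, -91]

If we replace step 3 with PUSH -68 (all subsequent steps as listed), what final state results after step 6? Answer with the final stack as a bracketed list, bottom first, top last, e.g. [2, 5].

(re-executing from step 3 with the substitution; state before step 3: [0, 0])
3 | PUSH -68 | [0, 0, -68]
4 | SWAP | [0, -68, 0]
5 | PUSH -91 | [0, -68, 0, -91]
6 | DUP | [0, -68, 0, -91, -91]

[0, -68, 0, -91, -91]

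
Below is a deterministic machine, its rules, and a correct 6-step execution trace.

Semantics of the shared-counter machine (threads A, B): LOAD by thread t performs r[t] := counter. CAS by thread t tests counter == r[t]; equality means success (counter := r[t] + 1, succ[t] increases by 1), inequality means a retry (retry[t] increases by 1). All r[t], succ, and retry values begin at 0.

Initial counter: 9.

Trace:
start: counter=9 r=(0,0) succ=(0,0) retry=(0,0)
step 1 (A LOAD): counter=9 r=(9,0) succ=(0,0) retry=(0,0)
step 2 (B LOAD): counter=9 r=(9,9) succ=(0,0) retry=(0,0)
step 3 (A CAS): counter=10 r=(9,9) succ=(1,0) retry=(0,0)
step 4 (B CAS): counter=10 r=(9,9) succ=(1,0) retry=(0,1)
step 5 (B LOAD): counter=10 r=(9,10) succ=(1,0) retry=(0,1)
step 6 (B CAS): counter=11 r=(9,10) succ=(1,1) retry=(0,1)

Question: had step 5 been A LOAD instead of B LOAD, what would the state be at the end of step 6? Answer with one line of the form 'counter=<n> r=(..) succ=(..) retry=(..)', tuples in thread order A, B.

counter=10 r=(10,9) succ=(1,0) retry=(0,2)

(re-executing from step 5 with the substitution; state before step 5: counter=10 r=(9,9) succ=(1,0) retry=(0,1))
step 5 (A LOAD): counter=10 r=(10,9) succ=(1,0) retry=(0,1)
step 6 (B CAS): counter=10 r=(10,9) succ=(1,0) retry=(0,2)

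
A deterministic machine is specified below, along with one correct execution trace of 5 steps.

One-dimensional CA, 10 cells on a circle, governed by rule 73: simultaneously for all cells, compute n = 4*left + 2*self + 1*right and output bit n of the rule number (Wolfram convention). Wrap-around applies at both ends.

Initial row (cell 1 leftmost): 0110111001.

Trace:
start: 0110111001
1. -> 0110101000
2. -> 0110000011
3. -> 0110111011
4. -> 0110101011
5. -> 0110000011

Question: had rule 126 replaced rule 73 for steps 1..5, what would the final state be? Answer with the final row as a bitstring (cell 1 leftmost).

(re-executing steps 1..5 under rule 126; state before step 1: 0110111001)
1. -> 1111101111
2. -> 0000111000
3. -> 0001101100
4. -> 0011111110
5. -> 0110000011

0110000011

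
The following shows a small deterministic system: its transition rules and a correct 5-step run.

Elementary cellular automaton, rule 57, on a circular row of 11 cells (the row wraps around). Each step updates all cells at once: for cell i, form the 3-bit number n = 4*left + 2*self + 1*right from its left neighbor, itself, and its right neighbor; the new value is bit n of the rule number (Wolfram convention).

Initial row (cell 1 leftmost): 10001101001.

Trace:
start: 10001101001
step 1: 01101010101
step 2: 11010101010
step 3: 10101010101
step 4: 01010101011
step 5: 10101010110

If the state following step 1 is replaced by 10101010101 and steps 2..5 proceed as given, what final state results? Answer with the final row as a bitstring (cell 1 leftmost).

state after step 1 := 10101010101
step 2: 01010101011
step 3: 10101010110
step 4: 01010101101
step 5: 10101011010

10101011010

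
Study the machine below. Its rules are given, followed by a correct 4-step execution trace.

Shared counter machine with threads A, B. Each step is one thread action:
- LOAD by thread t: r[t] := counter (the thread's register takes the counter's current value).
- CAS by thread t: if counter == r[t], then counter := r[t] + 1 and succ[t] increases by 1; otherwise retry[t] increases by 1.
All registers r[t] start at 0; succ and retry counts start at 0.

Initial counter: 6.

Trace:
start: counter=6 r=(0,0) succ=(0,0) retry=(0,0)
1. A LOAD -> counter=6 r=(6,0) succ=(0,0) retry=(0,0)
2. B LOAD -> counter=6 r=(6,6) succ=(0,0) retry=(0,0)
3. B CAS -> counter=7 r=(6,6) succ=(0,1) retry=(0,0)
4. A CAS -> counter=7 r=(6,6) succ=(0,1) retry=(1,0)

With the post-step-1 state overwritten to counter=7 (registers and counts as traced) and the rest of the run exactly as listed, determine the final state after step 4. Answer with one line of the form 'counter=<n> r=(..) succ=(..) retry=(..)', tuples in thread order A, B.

state after step 1 := counter=7 r=(6,0) succ=(0,0) retry=(0,0)
2. B LOAD -> counter=7 r=(6,7) succ=(0,0) retry=(0,0)
3. B CAS -> counter=8 r=(6,7) succ=(0,1) retry=(0,0)
4. A CAS -> counter=8 r=(6,7) succ=(0,1) retry=(1,0)

counter=8 r=(6,7) succ=(0,1) retry=(1,0)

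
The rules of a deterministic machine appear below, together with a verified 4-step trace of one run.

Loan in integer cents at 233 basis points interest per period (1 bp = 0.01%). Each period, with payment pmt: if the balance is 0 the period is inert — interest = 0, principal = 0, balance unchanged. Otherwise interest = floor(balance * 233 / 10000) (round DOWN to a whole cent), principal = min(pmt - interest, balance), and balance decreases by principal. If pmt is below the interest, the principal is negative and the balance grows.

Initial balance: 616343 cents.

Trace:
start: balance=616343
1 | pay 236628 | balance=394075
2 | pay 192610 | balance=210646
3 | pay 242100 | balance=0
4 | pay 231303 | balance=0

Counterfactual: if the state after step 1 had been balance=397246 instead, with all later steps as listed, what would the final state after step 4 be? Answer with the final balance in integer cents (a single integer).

state after step 1 := balance=397246
2 | pay 192610 | balance=213891
3 | pay 242100 | balance=0
4 | pay 231303 | balance=0

0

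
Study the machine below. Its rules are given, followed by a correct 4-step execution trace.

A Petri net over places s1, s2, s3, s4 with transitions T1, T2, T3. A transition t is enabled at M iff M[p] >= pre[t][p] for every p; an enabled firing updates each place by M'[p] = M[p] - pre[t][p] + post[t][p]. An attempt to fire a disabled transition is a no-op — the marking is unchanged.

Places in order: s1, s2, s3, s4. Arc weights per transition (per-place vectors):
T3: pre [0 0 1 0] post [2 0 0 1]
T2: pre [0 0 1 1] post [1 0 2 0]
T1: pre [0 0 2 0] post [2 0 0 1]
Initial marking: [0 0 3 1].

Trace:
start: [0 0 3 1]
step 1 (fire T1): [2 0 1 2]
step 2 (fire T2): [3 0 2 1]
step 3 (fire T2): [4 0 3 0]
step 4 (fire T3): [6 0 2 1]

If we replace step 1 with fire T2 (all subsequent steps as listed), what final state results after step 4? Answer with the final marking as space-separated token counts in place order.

(re-executing from step 1 with the substitution; state before step 1: [0 0 3 1])
step 1 (fire T2): [1 0 4 0]
step 2 (fire T2): [1 0 4 0]
step 3 (fire T2): [1 0 4 0]
step 4 (fire T3): [3 0 3 1]

3 0 3 1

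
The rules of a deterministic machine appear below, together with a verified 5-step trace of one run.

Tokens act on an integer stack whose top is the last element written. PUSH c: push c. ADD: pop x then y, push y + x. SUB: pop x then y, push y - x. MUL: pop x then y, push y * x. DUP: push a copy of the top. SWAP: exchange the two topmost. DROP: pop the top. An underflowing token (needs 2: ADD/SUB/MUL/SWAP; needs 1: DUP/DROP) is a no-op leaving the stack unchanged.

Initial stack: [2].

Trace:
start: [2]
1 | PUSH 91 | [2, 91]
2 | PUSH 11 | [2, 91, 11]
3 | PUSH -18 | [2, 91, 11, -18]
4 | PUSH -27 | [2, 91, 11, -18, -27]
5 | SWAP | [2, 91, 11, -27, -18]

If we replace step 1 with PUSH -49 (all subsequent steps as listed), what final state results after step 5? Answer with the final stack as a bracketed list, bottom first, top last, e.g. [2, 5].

[2, -49, 11, -27, -18]

(re-executing from step 1 with the substitution; state before step 1: [2])
1 | PUSH -49 | [2, -49]
2 | PUSH 11 | [2, -49, 11]
3 | PUSH -18 | [2, -49, 11, -18]
4 | PUSH -27 | [2, -49, 11, -18, -27]
5 | SWAP | [2, -49, 11, -27, -18]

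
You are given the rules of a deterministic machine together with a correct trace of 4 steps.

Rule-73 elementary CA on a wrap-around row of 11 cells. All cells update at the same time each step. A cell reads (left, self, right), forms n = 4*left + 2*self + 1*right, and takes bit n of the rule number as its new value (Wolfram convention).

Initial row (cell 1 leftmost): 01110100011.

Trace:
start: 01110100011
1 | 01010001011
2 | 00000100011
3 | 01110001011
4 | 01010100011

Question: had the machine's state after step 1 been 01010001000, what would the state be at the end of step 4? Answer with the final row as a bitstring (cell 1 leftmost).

01010100011

state after step 1 := 01010001000
2 | 00000100011
3 | 01110001011
4 | 01010100011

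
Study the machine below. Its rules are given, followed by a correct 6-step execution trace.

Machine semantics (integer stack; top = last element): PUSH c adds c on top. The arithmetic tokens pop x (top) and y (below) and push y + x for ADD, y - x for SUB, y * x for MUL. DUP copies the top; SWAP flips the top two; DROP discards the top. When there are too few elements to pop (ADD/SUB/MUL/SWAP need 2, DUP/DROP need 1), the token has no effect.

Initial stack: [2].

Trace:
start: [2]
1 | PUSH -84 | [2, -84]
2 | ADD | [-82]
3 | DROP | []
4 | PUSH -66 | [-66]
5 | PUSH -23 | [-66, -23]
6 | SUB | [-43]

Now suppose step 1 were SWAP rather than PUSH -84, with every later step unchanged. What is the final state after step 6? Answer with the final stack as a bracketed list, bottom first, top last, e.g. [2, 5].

(re-executing from step 1 with the substitution; state before step 1: [2])
1 | SWAP | [2]
2 | ADD | [2]
3 | DROP | []
4 | PUSH -66 | [-66]
5 | PUSH -23 | [-66, -23]
6 | SUB | [-43]

[-43]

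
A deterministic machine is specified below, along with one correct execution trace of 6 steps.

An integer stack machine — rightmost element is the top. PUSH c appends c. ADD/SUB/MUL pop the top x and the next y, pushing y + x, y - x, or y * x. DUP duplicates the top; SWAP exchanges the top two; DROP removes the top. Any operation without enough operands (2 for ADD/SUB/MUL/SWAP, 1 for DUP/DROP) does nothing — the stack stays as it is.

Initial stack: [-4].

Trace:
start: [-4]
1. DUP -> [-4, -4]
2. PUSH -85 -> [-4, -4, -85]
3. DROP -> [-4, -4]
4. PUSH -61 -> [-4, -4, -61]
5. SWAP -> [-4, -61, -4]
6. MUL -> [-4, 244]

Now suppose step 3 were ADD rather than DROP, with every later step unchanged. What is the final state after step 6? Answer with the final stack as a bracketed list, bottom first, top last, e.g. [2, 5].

[-4, 5429]

(re-executing from step 3 with the substitution; state before step 3: [-4, -4, -85])
3. ADD -> [-4, -89]
4. PUSH -61 -> [-4, -89, -61]
5. SWAP -> [-4, -61, -89]
6. MUL -> [-4, 5429]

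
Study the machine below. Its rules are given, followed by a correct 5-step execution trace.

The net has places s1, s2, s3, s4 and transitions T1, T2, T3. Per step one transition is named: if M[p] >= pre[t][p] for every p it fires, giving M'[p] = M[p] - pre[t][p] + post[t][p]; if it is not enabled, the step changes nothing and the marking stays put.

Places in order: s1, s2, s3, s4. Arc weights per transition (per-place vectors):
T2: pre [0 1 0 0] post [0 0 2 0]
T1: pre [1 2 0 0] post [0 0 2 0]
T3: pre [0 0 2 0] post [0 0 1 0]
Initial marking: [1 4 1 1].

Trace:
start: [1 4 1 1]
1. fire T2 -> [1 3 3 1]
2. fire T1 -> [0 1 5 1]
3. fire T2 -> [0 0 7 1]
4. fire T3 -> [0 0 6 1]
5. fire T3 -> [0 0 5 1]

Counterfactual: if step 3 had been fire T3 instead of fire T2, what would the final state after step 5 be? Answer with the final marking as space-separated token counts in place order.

(re-executing from step 3 with the substitution; state before step 3: [0 1 5 1])
3. fire T3 -> [0 1 4 1]
4. fire T3 -> [0 1 3 1]
5. fire T3 -> [0 1 2 1]

0 1 2 1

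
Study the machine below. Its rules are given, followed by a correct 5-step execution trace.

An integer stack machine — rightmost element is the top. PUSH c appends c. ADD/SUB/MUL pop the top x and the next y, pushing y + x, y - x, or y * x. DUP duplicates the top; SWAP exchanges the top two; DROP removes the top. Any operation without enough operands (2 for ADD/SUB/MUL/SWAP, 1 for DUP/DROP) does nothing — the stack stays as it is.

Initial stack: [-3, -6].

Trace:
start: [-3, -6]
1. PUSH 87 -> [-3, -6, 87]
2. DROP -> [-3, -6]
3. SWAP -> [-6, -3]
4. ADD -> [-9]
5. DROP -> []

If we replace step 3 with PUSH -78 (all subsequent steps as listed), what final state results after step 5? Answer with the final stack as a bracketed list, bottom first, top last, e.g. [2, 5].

[-3]

(re-executing from step 3 with the substitution; state before step 3: [-3, -6])
3. PUSH -78 -> [-3, -6, -78]
4. ADD -> [-3, -84]
5. DROP -> [-3]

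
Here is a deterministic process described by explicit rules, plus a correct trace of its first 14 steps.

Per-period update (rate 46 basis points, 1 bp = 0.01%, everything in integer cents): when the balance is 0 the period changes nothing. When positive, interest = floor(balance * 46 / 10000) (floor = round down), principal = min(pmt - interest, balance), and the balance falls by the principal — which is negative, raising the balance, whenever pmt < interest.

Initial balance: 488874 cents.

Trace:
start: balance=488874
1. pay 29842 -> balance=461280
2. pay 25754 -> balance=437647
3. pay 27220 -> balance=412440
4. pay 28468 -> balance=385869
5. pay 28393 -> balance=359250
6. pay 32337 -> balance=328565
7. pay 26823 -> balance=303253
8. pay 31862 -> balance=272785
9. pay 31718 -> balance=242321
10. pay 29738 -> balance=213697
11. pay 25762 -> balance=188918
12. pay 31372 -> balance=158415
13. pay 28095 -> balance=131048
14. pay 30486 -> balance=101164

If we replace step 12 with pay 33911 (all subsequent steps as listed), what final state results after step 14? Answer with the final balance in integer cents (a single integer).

(re-executing from step 12 with the substitution; state before step 12: balance=188918)
12. pay 33911 -> balance=155876
13. pay 28095 -> balance=128498
14. pay 30486 -> balance=98603

98603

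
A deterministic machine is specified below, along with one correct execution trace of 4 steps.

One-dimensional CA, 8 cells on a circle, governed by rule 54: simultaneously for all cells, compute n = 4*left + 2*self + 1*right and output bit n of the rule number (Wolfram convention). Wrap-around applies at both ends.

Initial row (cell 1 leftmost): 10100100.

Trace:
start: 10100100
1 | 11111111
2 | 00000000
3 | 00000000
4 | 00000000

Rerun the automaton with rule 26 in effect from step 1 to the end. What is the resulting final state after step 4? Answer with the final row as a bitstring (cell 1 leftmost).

01001010

(re-executing steps 1..4 under rule 26; state before step 1: 10100100)
1 | 00011011
2 | 10110010
3 | 00101100
4 | 01001010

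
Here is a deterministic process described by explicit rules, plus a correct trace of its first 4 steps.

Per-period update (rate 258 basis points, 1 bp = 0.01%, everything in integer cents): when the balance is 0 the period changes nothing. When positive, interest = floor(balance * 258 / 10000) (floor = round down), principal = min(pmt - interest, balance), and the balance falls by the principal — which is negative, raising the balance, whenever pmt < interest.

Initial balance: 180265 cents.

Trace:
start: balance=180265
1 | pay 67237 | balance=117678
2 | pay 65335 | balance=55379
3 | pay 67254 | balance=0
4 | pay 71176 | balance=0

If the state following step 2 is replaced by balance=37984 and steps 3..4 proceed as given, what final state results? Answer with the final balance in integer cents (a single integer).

0

state after step 2 := balance=37984
3 | pay 67254 | balance=0
4 | pay 71176 | balance=0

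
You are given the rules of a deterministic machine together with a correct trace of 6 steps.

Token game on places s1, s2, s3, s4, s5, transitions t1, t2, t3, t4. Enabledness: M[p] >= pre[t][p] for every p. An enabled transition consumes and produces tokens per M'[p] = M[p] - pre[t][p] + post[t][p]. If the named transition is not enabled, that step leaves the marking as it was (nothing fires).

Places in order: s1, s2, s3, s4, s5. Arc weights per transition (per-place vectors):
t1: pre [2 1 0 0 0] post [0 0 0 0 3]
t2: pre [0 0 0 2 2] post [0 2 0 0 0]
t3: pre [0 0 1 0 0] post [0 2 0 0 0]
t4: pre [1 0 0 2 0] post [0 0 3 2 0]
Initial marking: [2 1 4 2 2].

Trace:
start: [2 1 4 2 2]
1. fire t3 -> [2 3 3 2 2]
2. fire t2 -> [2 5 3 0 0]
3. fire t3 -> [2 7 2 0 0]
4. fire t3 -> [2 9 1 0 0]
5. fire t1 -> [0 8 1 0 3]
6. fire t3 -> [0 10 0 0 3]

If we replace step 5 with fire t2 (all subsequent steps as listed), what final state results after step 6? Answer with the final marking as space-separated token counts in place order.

2 11 0 0 0

(re-executing from step 5 with the substitution; state before step 5: [2 9 1 0 0])
5. fire t2 -> [2 9 1 0 0]
6. fire t3 -> [2 11 0 0 0]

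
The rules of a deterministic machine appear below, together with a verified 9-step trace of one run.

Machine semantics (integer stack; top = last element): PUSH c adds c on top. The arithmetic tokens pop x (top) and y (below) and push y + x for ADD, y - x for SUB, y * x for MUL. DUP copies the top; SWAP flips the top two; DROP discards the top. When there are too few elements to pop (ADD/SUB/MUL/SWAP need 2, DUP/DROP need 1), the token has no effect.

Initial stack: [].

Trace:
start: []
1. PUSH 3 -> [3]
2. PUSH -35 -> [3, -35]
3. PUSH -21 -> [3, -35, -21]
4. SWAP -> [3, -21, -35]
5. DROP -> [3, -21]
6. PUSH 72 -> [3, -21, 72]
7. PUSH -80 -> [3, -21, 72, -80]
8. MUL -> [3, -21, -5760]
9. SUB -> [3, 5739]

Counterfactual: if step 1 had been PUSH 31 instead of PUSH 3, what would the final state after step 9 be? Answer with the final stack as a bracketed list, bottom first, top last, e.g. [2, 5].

(re-executing from step 1 with the substitution; state before step 1: [])
1. PUSH 31 -> [31]
2. PUSH -35 -> [31, -35]
3. PUSH -21 -> [31, -35, -21]
4. SWAP -> [31, -21, -35]
5. DROP -> [31, -21]
6. PUSH 72 -> [31, -21, 72]
7. PUSH -80 -> [31, -21, 72, -80]
8. MUL -> [31, -21, -5760]
9. SUB -> [31, 5739]

[31, 5739]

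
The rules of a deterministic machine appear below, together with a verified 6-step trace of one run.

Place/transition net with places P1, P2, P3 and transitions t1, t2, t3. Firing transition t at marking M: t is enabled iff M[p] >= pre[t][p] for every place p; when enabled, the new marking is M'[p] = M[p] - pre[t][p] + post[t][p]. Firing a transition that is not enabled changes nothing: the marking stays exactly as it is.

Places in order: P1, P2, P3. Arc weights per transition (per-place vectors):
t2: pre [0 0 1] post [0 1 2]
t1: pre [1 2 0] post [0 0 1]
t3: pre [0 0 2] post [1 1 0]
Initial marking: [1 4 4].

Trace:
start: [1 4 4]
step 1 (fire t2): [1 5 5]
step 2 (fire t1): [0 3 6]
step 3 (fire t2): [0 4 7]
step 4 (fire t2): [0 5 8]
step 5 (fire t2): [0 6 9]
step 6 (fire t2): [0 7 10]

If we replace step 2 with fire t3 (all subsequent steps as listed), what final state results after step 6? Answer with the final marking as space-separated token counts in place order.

2 10 7

(re-executing from step 2 with the substitution; state before step 2: [1 5 5])
step 2 (fire t3): [2 6 3]
step 3 (fire t2): [2 7 4]
step 4 (fire t2): [2 8 5]
step 5 (fire t2): [2 9 6]
step 6 (fire t2): [2 10 7]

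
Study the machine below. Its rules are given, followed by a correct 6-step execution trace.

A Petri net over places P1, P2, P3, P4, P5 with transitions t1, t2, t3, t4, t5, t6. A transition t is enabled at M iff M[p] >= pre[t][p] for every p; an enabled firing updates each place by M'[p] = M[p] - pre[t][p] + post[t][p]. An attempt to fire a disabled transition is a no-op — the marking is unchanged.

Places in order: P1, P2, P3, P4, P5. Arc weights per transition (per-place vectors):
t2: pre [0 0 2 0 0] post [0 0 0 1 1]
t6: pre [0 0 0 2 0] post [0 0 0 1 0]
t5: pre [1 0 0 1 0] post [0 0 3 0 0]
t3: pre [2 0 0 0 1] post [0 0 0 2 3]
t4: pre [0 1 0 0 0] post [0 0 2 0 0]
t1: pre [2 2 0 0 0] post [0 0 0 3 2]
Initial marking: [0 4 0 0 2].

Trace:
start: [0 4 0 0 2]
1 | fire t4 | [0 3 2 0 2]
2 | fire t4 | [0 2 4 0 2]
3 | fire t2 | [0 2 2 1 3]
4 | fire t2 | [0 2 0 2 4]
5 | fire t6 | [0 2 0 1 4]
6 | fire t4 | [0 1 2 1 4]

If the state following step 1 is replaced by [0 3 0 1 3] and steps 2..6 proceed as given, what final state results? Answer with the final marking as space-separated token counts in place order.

state after step 1 := [0 3 0 1 3]
2 | fire t4 | [0 2 2 1 3]
3 | fire t2 | [0 2 0 2 4]
4 | fire t2 | [0 2 0 2 4]
5 | fire t6 | [0 2 0 1 4]
6 | fire t4 | [0 1 2 1 4]

0 1 2 1 4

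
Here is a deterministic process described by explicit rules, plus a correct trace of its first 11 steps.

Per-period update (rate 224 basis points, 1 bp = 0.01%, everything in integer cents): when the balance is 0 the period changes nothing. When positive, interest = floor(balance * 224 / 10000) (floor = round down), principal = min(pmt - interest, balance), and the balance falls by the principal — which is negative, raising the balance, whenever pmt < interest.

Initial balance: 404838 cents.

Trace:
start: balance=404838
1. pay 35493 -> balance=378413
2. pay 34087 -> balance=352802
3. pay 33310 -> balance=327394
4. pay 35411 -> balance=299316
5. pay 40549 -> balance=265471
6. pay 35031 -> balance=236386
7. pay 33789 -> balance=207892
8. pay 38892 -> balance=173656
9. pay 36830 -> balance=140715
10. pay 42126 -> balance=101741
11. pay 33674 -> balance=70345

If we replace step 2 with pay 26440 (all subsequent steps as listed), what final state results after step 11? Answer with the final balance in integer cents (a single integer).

(re-executing from step 2 with the substitution; state before step 2: balance=378413)
2. pay 26440 -> balance=360449
3. pay 33310 -> balance=335213
4. pay 35411 -> balance=307310
5. pay 40549 -> balance=273644
6. pay 35031 -> balance=244742
7. pay 33789 -> balance=216435
8. pay 38892 -> balance=182391
9. pay 36830 -> balance=149646
10. pay 42126 -> balance=110872
11. pay 33674 -> balance=79681

79681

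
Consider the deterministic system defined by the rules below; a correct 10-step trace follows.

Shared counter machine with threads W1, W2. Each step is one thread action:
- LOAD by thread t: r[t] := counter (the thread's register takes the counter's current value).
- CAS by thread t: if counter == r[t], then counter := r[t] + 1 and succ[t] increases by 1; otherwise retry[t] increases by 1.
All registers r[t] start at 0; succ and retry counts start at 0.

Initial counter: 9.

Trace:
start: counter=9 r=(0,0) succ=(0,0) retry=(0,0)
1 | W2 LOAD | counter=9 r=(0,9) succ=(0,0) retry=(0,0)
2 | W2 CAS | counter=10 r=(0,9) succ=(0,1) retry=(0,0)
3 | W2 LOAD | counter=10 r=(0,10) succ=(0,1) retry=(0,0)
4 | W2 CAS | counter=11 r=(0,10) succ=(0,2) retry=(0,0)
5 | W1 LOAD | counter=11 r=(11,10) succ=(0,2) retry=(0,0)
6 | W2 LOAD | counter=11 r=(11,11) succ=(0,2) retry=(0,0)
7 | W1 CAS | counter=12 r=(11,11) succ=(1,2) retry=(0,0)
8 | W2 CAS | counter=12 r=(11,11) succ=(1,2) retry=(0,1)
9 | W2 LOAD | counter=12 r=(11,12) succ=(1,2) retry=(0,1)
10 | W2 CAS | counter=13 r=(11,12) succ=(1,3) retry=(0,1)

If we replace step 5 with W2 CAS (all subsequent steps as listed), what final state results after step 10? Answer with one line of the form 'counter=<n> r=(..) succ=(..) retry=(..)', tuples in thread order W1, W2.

counter=13 r=(0,12) succ=(0,4) retry=(1,1)

(re-executing from step 5 with the substitution; state before step 5: counter=11 r=(0,10) succ=(0,2) retry=(0,0))
5 | W2 CAS | counter=11 r=(0,10) succ=(0,2) retry=(0,1)
6 | W2 LOAD | counter=11 r=(0,11) succ=(0,2) retry=(0,1)
7 | W1 CAS | counter=11 r=(0,11) succ=(0,2) retry=(1,1)
8 | W2 CAS | counter=12 r=(0,11) succ=(0,3) retry=(1,1)
9 | W2 LOAD | counter=12 r=(0,12) succ=(0,3) retry=(1,1)
10 | W2 CAS | counter=13 r=(0,12) succ=(0,4) retry=(1,1)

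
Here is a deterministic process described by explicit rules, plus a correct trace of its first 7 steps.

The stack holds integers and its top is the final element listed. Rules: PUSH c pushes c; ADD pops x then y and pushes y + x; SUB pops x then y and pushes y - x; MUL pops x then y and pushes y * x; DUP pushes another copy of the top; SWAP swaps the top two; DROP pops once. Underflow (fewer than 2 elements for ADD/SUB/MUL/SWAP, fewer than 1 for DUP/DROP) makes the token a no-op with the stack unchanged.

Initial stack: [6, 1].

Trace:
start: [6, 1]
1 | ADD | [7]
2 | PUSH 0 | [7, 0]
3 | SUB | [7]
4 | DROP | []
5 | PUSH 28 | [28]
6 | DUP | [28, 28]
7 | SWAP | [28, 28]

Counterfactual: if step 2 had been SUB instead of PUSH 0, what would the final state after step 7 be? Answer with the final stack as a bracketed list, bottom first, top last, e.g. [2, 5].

(re-executing from step 2 with the substitution; state before step 2: [7])
2 | SUB | [7]
3 | SUB | [7]
4 | DROP | []
5 | PUSH 28 | [28]
6 | DUP | [28, 28]
7 | SWAP | [28, 28]

[28, 28]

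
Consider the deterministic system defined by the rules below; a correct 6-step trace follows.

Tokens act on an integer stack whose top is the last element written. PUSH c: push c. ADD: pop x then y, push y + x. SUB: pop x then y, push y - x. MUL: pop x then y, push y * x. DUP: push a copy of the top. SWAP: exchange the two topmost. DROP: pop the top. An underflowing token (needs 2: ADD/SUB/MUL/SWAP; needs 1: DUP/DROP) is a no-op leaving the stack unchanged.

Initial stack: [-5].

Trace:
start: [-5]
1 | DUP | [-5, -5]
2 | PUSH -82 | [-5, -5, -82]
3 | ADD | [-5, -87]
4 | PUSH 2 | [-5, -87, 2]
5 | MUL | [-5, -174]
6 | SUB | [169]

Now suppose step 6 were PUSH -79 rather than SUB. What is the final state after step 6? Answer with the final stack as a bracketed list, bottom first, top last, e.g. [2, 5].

(re-executing from step 6 with the substitution; state before step 6: [-5, -174])
6 | PUSH -79 | [-5, -174, -79]

[-5, -174, -79]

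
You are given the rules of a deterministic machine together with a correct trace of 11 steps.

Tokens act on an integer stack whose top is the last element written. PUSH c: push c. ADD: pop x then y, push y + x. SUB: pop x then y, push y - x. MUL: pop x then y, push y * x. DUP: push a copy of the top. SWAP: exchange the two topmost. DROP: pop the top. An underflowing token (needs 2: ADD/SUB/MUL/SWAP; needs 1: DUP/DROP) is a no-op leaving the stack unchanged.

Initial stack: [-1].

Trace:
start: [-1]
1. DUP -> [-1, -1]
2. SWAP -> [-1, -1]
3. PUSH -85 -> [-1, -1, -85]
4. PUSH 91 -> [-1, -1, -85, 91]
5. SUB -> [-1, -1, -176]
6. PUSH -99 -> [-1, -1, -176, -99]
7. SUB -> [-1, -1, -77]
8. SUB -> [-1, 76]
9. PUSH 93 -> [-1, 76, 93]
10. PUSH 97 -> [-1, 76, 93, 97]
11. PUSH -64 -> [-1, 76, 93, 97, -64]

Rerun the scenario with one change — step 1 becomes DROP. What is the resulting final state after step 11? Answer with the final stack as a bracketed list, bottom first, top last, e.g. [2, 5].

(re-executing from step 1 with the substitution; state before step 1: [-1])
1. DROP -> []
2. SWAP -> []
3. PUSH -85 -> [-85]
4. PUSH 91 -> [-85, 91]
5. SUB -> [-176]
6. PUSH -99 -> [-176, -99]
7. SUB -> [-77]
8. SUB -> [-77]
9. PUSH 93 -> [-77, 93]
10. PUSH 97 -> [-77, 93, 97]
11. PUSH -64 -> [-77, 93, 97, -64]

[-77, 93, 97, -64]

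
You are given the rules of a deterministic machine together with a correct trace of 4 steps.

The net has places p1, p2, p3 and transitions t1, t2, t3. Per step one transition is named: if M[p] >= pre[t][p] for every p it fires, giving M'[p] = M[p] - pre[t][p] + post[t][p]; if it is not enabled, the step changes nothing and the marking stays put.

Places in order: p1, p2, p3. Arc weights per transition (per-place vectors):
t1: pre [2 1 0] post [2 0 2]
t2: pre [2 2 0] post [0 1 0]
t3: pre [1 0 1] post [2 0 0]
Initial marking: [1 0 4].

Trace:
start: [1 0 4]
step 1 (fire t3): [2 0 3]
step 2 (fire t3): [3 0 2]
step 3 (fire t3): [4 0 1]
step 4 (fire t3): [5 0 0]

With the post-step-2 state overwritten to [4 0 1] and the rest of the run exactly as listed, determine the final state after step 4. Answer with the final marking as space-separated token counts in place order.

5 0 0

state after step 2 := [4 0 1]
step 3 (fire t3): [5 0 0]
step 4 (fire t3): [5 0 0]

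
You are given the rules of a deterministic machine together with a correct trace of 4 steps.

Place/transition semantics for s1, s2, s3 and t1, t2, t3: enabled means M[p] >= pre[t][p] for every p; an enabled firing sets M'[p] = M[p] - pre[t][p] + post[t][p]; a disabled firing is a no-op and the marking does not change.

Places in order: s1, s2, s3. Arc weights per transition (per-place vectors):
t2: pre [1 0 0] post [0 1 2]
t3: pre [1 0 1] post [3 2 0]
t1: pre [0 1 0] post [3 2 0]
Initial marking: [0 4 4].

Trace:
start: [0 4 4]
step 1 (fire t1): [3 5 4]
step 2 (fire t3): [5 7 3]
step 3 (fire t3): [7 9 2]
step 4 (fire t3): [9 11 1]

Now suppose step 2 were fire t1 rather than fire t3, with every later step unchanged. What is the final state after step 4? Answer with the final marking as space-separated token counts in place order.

(re-executing from step 2 with the substitution; state before step 2: [3 5 4])
step 2 (fire t1): [6 6 4]
step 3 (fire t3): [8 8 3]
step 4 (fire t3): [10 10 2]

10 10 2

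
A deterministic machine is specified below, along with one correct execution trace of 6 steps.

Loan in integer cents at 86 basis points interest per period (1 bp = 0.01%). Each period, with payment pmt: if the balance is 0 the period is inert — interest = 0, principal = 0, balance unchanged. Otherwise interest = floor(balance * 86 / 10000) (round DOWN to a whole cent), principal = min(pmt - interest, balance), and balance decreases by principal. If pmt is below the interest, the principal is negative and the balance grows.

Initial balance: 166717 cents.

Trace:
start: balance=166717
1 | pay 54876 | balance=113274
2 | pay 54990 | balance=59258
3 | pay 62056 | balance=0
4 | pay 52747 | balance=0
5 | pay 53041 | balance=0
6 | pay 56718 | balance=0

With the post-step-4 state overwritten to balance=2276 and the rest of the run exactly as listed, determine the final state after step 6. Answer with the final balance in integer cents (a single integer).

state after step 4 := balance=2276
5 | pay 53041 | balance=0
6 | pay 56718 | balance=0

0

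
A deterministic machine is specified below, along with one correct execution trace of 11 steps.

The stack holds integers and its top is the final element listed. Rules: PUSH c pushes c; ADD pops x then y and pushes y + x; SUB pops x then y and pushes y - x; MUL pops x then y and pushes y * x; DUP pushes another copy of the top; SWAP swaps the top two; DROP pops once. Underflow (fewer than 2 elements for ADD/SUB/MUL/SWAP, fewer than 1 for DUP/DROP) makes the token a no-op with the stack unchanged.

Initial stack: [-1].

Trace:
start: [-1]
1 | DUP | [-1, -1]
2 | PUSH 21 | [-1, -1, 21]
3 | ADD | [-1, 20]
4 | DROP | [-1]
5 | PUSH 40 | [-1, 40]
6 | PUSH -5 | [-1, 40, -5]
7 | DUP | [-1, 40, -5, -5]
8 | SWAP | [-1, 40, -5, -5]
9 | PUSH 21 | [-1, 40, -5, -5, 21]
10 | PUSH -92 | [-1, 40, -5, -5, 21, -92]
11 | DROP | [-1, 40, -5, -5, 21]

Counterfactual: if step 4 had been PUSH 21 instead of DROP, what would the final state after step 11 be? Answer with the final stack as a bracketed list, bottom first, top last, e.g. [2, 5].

(re-executing from step 4 with the substitution; state before step 4: [-1, 20])
4 | PUSH 21 | [-1, 20, 21]
5 | PUSH 40 | [-1, 20, 21, 40]
6 | PUSH -5 | [-1, 20, 21, 40, -5]
7 | DUP | [-1, 20, 21, 40, -5, -5]
8 | SWAP | [-1, 20, 21, 40, -5, -5]
9 | PUSH 21 | [-1, 20, 21, 40, -5, -5, 21]
10 | PUSH -92 | [-1, 20, 21, 40, -5, -5, 21, -92]
11 | DROP | [-1, 20, 21, 40, -5, -5, 21]

[-1, 20, 21, 40, -5, -5, 21]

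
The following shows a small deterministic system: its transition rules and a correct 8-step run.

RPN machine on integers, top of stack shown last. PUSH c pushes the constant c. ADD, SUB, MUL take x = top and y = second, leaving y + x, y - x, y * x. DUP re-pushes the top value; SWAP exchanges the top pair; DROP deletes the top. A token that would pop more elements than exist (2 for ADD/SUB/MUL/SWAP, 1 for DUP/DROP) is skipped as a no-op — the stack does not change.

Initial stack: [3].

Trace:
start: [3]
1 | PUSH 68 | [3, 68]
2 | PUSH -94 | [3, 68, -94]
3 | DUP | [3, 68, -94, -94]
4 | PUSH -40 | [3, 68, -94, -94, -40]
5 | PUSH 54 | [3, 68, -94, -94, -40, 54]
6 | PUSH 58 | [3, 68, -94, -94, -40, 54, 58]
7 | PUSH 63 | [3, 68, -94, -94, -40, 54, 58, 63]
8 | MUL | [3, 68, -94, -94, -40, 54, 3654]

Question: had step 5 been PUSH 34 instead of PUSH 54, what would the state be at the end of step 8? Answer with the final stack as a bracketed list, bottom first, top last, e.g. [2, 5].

(re-executing from step 5 with the substitution; state before step 5: [3, 68, -94, -94, -40])
5 | PUSH 34 | [3, 68, -94, -94, -40, 34]
6 | PUSH 58 | [3, 68, -94, -94, -40, 34, 58]
7 | PUSH 63 | [3, 68, -94, -94, -40, 34, 58, 63]
8 | MUL | [3, 68, -94, -94, -40, 34, 3654]

[3, 68, -94, -94, -40, 34, 3654]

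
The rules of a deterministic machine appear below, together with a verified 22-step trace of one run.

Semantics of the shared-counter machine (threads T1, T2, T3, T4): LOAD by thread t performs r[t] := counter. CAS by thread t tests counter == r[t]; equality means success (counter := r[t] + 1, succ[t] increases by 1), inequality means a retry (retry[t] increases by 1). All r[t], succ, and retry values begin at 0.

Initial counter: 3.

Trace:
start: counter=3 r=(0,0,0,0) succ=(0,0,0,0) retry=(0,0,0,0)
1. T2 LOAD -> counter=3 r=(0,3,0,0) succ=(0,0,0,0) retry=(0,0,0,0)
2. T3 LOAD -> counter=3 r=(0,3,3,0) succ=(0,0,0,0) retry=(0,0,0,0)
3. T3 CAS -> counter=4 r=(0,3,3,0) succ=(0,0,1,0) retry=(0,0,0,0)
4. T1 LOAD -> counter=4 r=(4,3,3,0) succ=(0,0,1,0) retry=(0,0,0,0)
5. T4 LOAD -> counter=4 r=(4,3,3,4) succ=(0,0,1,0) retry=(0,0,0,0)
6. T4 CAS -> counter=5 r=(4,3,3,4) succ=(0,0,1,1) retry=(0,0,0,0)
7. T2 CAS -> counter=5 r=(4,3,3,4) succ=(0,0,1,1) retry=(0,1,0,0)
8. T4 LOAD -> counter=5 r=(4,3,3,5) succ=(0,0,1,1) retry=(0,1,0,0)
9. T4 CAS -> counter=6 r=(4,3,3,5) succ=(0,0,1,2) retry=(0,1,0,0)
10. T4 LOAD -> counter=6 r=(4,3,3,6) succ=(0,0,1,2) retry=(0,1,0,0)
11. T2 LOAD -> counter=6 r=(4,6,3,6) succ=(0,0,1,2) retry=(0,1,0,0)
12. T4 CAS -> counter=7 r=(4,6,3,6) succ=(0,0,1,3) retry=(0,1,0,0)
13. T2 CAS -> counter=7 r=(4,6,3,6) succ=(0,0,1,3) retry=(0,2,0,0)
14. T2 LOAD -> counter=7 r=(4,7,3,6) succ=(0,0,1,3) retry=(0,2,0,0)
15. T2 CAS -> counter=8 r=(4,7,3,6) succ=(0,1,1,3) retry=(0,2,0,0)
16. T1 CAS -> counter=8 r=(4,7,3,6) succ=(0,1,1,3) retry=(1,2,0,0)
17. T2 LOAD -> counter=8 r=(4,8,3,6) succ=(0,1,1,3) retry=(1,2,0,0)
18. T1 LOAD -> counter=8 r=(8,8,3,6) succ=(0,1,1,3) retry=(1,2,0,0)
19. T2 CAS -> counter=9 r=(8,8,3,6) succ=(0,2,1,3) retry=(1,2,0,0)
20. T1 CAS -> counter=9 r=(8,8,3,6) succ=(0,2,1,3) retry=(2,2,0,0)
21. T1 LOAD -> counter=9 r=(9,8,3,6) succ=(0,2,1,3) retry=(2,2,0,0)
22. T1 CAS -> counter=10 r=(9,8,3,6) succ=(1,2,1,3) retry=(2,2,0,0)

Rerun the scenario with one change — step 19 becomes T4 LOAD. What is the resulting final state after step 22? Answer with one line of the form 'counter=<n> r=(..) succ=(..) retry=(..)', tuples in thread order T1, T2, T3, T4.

(re-executing from step 19 with the substitution; state before step 19: counter=8 r=(8,8,3,6) succ=(0,1,1,3) retry=(1,2,0,0))
19. T4 LOAD -> counter=8 r=(8,8,3,8) succ=(0,1,1,3) retry=(1,2,0,0)
20. T1 CAS -> counter=9 r=(8,8,3,8) succ=(1,1,1,3) retry=(1,2,0,0)
21. T1 LOAD -> counter=9 r=(9,8,3,8) succ=(1,1,1,3) retry=(1,2,0,0)
22. T1 CAS -> counter=10 r=(9,8,3,8) succ=(2,1,1,3) retry=(1,2,0,0)

counter=10 r=(9,8,3,8) succ=(2,1,1,3) retry=(1,2,0,0)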